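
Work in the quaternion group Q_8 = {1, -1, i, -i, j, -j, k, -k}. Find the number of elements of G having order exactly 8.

0

No element of G has order 8 (even though 8 | 8).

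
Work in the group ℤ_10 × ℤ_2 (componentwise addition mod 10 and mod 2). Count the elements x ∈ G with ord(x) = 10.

An element (a,b) has order lcm(ord(a), ord(b)); count pairs with lcm equal to 10.
Enumerating gives 12 such elements.

12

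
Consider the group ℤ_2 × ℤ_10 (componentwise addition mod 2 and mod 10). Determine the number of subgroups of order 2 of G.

3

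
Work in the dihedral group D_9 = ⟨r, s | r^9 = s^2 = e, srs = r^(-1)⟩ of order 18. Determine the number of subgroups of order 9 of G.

1

|G| = 18 and 9 | 18, so subgroups of order 9 are possible by Lagrange.
The subgroups of order 9 are: {e, r, r^2, r^3, r^4, r^5, r^6, r^7, r^8}.
So G has 1 subgroup of order 9.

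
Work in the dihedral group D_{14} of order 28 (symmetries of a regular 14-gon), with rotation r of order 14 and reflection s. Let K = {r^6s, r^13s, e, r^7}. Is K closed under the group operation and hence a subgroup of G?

Yes

|K| = 4 divides |G| = 28, consistent with Lagrange.
K contains the identity, every element's inverse is in K, and K is closed under ·: it is a subgroup.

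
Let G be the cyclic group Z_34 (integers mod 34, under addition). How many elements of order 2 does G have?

1

In a cyclic group of order 34, the number of elements of order d (for d | 34) is φ(d).
φ(2) = 1.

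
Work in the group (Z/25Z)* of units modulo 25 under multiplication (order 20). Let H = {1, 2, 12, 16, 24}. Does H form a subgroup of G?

No

16 ∈ H but its inverse 11 ∉ H, so H is not a subgroup.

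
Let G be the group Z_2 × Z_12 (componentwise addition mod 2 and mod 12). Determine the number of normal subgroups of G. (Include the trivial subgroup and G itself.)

G is abelian, so every subgroup is normal.
G has 16 subgroups in total, hence 16 normal subgroups.

16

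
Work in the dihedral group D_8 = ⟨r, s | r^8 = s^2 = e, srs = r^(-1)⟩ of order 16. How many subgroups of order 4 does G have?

|G| = 16 and 4 | 16, so subgroups of order 4 are possible by Lagrange.
The subgroups of order 4 are: {e, r^2, r^4, r^6}; {e, r^4, r^2s, r^6s}; {e, r^4, r^3s, r^7s}; {e, r^4, s, r^4s}; … (5 in all).
So G has 5 subgroups of order 4.

5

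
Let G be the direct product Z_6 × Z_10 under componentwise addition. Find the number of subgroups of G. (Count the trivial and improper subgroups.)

20

|G| = 60, so by Lagrange every subgroup order divides 60. Divisors: 1, 2, 3, 4, 5, 6, 10, 12, 15, 20, 30, 60.
Subgroups by order — order 1: 1; order 2: 3; order 3: 1; order 4: 1; order 5: 1; order 6: 3; order 10: 3; order 12: 1; order 15: 1; order 20: 1; order 30: 3; order 60: 1.
Total: 1 + 3 + 1 + 1 + 1 + 3 + 3 + 1 + 1 + 1 + 3 + 1 = 20.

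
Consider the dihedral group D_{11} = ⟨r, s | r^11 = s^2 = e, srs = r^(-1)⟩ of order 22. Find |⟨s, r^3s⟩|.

22

|⟨s⟩| = 2 and |⟨r^3s⟩| = 2, so |H| is a multiple of lcm(2, 2) = 2 and divides |G| = 22.
Closing {s, r^3s} under the group operation gives all of G, so |H| = 22.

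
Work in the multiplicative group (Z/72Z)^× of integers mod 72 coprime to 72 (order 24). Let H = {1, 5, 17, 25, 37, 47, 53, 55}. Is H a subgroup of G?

No

5 ∈ H but its inverse 29 ∉ H, so H is not a subgroup.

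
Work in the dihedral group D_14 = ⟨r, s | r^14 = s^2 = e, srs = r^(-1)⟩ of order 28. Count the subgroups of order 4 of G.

7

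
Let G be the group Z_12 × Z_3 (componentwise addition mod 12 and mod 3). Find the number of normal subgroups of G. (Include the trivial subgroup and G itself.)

18

G is abelian, so every subgroup is normal.
G has 18 subgroups in total, hence 18 normal subgroups.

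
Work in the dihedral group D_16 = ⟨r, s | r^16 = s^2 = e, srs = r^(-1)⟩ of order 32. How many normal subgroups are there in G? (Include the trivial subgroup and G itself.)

8

G has 36 subgroups. Checking conjugation-invariance by order — order 1: 1/1 normal; order 2: 1/17 normal; order 4: 1/9 normal; order 8: 1/5 normal; order 16: 3/3 normal; order 32: 1/1 normal.
Total normal subgroups: 8.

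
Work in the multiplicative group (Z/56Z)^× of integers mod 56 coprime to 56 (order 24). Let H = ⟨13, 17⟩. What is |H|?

12

|⟨13⟩| = 2 and |⟨17⟩| = 6, so |H| is a multiple of lcm(2, 6) = 6 and divides |G| = 24.
Closing under the operation: H = {1, 5, 9, 13, 17, 25, 29, 33, 37, 41, 45, 53}, so |H| = 12.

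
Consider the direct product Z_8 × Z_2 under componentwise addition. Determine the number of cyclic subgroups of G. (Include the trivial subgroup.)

8

Group the elements of G by the cyclic subgroup they generate; each cyclic subgroup of order d accounts for φ(d) elements.
Cyclic subgroups by order — order 1: 1; order 2: 3; order 4: 2; order 8: 2.
Total: 8.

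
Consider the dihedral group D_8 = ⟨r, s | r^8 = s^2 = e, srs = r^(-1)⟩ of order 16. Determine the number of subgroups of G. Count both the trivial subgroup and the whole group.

|G| = 16, so by Lagrange every subgroup order divides 16. Divisors: 1, 2, 4, 8, 16.
Subgroups by order — order 1: 1; order 2: 9; order 4: 5; order 8: 3; order 16: 1.
Total: 1 + 9 + 5 + 3 + 1 = 19.

19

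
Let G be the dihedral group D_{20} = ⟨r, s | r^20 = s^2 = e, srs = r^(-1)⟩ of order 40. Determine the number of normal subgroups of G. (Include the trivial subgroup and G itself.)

9

G has 48 subgroups. Checking conjugation-invariance by order — order 1: 1/1 normal; order 2: 1/21 normal; order 4: 1/11 normal; order 5: 1/1 normal; order 8: 0/5 normal; order 10: 1/5 normal; order 20: 3/3 normal; order 40: 1/1 normal.
Total normal subgroups: 9.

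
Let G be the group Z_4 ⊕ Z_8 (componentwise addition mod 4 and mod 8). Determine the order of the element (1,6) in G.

The order of (1,6) in Z_4 × Z_8 is lcm(ord(1) in Z_4, ord(6) in Z_8).
ord(1) = 4 and ord(6) = 4, so |⟨(1,6)⟩| = lcm(4, 4) = 4.

4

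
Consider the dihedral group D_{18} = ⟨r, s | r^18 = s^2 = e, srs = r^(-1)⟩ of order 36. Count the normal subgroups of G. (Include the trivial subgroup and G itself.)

9

G has 45 subgroups. Checking conjugation-invariance by order — order 1: 1/1 normal; order 2: 1/19 normal; order 3: 1/1 normal; order 4: 0/9 normal; order 6: 1/7 normal; order 9: 1/1 normal; order 12: 0/3 normal; order 18: 3/3 normal; order 36: 1/1 normal.
Total normal subgroups: 9.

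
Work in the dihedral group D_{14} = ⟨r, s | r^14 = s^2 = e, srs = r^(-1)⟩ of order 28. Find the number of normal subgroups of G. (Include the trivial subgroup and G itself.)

7

G has 28 subgroups. Checking conjugation-invariance by order — order 1: 1/1 normal; order 2: 1/15 normal; order 4: 0/7 normal; order 7: 1/1 normal; order 14: 3/3 normal; order 28: 1/1 normal.
Total normal subgroups: 7.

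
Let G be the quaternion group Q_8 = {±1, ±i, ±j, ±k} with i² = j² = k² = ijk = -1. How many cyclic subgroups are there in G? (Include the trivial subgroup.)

A cyclic subgroup of order d is generated by each of its φ(d) elements of order d, so the cyclic subgroups of order d number (#elements of order d)/φ(d).
Cyclic subgroups by order — order 1: 1; order 2: 1; order 4: 3.
Total: 5.

5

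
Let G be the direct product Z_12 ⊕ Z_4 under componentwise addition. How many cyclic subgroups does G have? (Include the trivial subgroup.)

20

A cyclic subgroup of order d is generated by each of its φ(d) elements of order d, so the cyclic subgroups of order d number (#elements of order d)/φ(d).
Cyclic subgroups by order — order 1: 1; order 2: 3; order 3: 1; order 4: 6; order 6: 3; order 12: 6.
Total: 20.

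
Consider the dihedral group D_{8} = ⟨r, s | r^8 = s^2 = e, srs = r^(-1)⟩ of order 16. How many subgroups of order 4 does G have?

|G| = 16 and 4 | 16, so subgroups of order 4 are possible by Lagrange.
The subgroups of order 4 are: {e, r^2, r^4, r^6}; {e, r^4, r^2s, r^6s}; {e, r^4, r^3s, r^7s}; {e, r^4, s, r^4s}; … (5 in all).
So G has 5 subgroups of order 4.

5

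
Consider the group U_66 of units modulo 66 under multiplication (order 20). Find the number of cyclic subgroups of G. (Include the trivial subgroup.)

8

Each element a generates a cyclic subgroup ⟨a⟩; distinct elements may generate the same one (a cyclic group of order d has φ(d) generators).
Cyclic subgroups by order — order 1: 1; order 2: 3; order 5: 1; order 10: 3.
Total: 8.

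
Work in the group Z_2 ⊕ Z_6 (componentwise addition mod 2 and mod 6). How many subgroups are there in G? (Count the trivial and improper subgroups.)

|G| = 12, so by Lagrange every subgroup order divides 12. Divisors: 1, 2, 3, 4, 6, 12.
Subgroups by order — order 1: 1; order 2: 3; order 3: 1; order 4: 1; order 6: 3; order 12: 1.
Total: 1 + 3 + 1 + 1 + 3 + 1 = 10.

10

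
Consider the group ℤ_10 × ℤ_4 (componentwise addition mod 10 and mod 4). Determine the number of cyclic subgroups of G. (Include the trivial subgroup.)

12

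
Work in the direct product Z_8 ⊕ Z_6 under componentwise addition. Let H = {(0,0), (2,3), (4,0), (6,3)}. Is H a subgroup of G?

Yes

|H| = 4 divides |G| = 48, consistent with Lagrange.
H contains the identity, every element's inverse is in H, and H is closed under +: it is a subgroup.
In fact H = ⟨(2,3)⟩.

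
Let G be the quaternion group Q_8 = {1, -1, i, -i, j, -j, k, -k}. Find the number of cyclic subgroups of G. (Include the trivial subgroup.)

Group the elements of G by the cyclic subgroup they generate; each cyclic subgroup of order d accounts for φ(d) elements.
Cyclic subgroups by order — order 1: 1; order 2: 1; order 4: 3.
Total: 5.

5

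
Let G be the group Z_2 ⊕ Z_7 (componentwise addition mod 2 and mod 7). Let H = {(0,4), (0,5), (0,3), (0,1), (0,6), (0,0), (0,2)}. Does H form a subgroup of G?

|H| = 7 divides |G| = 14, consistent with Lagrange.
H contains the identity, every element's inverse is in H, and H is closed under +: it is a subgroup.
In fact H = ⟨(0,1)⟩.

Yes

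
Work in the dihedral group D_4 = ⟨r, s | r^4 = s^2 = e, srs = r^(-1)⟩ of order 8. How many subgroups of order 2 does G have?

|G| = 8 and 2 | 8, so subgroups of order 2 are possible by Lagrange.
The subgroups of order 2 are: {e, r^2}; {e, r^2s}; {e, r^3s}; {e, rs}; … (5 in all).
So G has 5 subgroups of order 2.

5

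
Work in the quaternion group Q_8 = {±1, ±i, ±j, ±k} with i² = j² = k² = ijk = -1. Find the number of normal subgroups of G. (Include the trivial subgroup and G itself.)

G has 6 subgroups. Checking conjugation-invariance by order — order 1: 1/1 normal; order 2: 1/1 normal; order 4: 3/3 normal; order 8: 1/1 normal.
Total normal subgroups: 6.

6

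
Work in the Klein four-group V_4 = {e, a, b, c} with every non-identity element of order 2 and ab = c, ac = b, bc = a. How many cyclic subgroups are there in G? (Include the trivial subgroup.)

4

A cyclic subgroup of order d is generated by each of its φ(d) elements of order d, so the cyclic subgroups of order d number (#elements of order d)/φ(d).
Cyclic subgroups by order — order 1: 1; order 2: 3.
Total: 4.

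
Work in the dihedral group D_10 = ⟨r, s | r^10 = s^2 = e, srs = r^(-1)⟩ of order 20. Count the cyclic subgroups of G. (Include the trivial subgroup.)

Group the elements of G by the cyclic subgroup they generate; each cyclic subgroup of order d accounts for φ(d) elements.
Cyclic subgroups by order — order 1: 1; order 2: 11; order 5: 1; order 10: 1.
Total: 14.

14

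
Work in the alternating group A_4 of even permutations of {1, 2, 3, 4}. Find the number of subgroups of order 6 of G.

|G| = 12 and 6 | 12, so subgroups of order 6 are possible by Lagrange.
Checking all subgroups of G, none has order 6.
So G has 0 subgroups of order 6.

0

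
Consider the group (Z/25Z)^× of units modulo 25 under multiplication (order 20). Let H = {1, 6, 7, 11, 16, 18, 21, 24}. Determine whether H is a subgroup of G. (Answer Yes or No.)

|H| = 8 does not divide |G| = 20, so by Lagrange H is not a subgroup.

No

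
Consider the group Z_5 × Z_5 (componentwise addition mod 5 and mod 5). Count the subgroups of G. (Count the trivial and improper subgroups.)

8

|G| = 25, so by Lagrange every subgroup order divides 25. Divisors: 1, 5, 25.
Subgroups by order — order 1: 1; order 5: 6; order 25: 1.
Total: 1 + 6 + 1 = 8.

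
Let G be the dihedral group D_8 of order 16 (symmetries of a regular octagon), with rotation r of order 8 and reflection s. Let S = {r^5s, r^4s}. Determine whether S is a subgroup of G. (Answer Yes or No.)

The identity e ∉ S, so S is not a subgroup.

No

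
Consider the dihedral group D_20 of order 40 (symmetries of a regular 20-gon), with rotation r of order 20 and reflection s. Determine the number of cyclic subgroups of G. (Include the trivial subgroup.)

26

A cyclic subgroup of order d is generated by each of its φ(d) elements of order d, so the cyclic subgroups of order d number (#elements of order d)/φ(d).
Cyclic subgroups by order — order 1: 1; order 2: 21; order 4: 1; order 5: 1; order 10: 1; order 20: 1.
Total: 26.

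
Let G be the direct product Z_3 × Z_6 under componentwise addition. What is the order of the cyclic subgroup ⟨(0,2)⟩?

3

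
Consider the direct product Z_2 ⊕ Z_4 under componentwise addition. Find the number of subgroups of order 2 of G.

|G| = 8 and 2 | 8, so subgroups of order 2 are possible by Lagrange.
The subgroups of order 2 are: {(0,0), (0,2)}; {(0,0), (1,0)}; {(0,0), (1,2)}.
So G has 3 subgroups of order 2.

3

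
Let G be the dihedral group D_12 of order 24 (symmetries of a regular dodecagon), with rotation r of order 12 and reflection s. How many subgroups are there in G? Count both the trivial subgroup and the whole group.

34

|G| = 24, so by Lagrange every subgroup order divides 24. Divisors: 1, 2, 3, 4, 6, 8, 12, 24.
Subgroups by order — order 1: 1; order 2: 13; order 3: 1; order 4: 7; order 6: 5; order 8: 3; order 12: 3; order 24: 1.
Total: 1 + 13 + 1 + 7 + 5 + 3 + 3 + 1 = 34.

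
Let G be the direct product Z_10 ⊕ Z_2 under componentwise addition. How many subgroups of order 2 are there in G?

3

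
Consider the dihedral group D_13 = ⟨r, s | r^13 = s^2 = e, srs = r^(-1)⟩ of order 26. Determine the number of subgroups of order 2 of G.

13

|G| = 26 and 2 | 26, so subgroups of order 2 are possible by Lagrange.
The subgroups of order 2 are: {e, r^10s}; {e, r^11s}; {e, r^12s}; {e, r^2s}; … (13 in all).
So G has 13 subgroups of order 2.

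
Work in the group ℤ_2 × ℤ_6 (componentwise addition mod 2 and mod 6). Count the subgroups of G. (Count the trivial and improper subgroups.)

10

|G| = 12, so by Lagrange every subgroup order divides 12. Divisors: 1, 2, 3, 4, 6, 12.
Subgroups by order — order 1: 1; order 2: 3; order 3: 1; order 4: 1; order 6: 3; order 12: 1.
Total: 1 + 3 + 1 + 1 + 3 + 1 = 10.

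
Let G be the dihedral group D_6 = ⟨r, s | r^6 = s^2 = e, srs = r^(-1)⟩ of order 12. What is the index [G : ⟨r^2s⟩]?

6

|⟨r^2s⟩| = 2 and |G| = 12.
By Lagrange, [G : H] = |G|/|H| = 12/2 = 6.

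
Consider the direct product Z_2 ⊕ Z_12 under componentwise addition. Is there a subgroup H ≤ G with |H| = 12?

Yes

12 | 24. A subgroup of order 12 is {(0,0), (0,1), (0,2), (0,3), (0,4), (0,5), (0,6), (0,7), (0,8), (0,9), (0,10), (0,11)}.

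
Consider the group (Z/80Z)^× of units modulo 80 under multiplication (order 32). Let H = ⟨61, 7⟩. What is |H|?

16

|⟨61⟩| = 4 and |⟨7⟩| = 4, so |H| is a multiple of lcm(4, 4) = 4 and divides |G| = 32.
Closing under the operation: H = {1, 3, 7, 9, 21, 23, 27, 29, 41, 43, 47, 49, 61, 63, 67, 69}, so |H| = 16.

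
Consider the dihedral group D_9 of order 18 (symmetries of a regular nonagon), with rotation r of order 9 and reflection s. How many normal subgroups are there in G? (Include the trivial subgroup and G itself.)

4

G has 16 subgroups. Checking conjugation-invariance by order — order 1: 1/1 normal; order 2: 0/9 normal; order 3: 1/1 normal; order 6: 0/3 normal; order 9: 1/1 normal; order 18: 1/1 normal.
Total normal subgroups: 4.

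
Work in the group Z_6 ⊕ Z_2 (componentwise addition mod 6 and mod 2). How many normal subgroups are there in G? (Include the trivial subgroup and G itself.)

G is abelian, so every subgroup is normal.
G has 10 subgroups in total, hence 10 normal subgroups.

10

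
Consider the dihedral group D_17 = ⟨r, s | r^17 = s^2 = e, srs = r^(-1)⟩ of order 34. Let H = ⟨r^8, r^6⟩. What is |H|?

17

|⟨r^8⟩| = 17 and |⟨r^6⟩| = 17, so |H| is a multiple of lcm(17, 17) = 17 and divides |G| = 34.
Closing under the operation: H = {e, r, r^2, r^3, r^4, r^5, r^6, r^7, r^8, r^9, r^10, r^11, r^12, r^13, r^14, r^15, r^16}, so |H| = 17.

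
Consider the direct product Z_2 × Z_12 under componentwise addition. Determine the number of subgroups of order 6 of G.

3

|G| = 24 and 6 | 24, so subgroups of order 6 are possible by Lagrange.
The subgroups of order 6 are: {(0,0), (0,2), (0,4), (0,6), (0,8), (0,10)}; {(0,0), (0,4), (0,8), (1,0), (1,4), (1,8)}; {(0,0), (0,4), (0,8), (1,2), (1,6), (1,10)}.
So G has 3 subgroups of order 6.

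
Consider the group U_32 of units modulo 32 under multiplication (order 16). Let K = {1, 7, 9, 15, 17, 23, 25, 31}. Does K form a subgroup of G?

|K| = 8 divides |G| = 16, consistent with Lagrange.
K contains the identity, every element's inverse is in K, and K is closed under ·: it is a subgroup.

Yes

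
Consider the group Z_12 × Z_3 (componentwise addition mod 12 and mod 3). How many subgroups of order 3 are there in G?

4

|G| = 36 and 3 | 36, so subgroups of order 3 are possible by Lagrange.
The subgroups of order 3 are: {(0,0), (0,1), (0,2)}; {(0,0), (4,0), (8,0)}; {(0,0), (4,1), (8,2)}; {(0,0), (4,2), (8,1)}.
So G has 4 subgroups of order 3.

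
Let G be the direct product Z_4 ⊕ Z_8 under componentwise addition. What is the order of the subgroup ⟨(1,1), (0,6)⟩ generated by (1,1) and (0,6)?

|⟨(1,1)⟩| = 8 and |⟨(0,6)⟩| = 4, so |H| is a multiple of lcm(8, 4) = 8 and divides |G| = 32.
Closing under the operation: H = {(0,0), (0,2), (0,4), (0,6), (1,1), (1,3), (1,5), (1,7), (2,0), (2,2), (2,4), (2,6), (3,1), (3,3), (3,5), (3,7)}, so |H| = 16.

16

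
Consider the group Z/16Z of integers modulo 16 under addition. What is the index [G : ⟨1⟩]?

|⟨1⟩| = 16 and |G| = 16.
By Lagrange, [G : H] = |G|/|H| = 16/16 = 1.

1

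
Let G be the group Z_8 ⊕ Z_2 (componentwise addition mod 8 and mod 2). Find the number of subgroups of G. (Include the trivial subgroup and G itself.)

11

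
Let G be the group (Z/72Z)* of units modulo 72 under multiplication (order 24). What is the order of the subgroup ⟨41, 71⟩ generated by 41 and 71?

12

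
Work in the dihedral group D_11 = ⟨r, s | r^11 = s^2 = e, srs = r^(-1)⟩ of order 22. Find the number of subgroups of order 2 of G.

11

|G| = 22 and 2 | 22, so subgroups of order 2 are possible by Lagrange.
The subgroups of order 2 are: {e, r^10s}; {e, r^2s}; {e, r^3s}; {e, r^4s}; … (11 in all).
So G has 11 subgroups of order 2.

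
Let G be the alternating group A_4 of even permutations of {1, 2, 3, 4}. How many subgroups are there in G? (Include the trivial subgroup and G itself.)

|G| = 12, so by Lagrange every subgroup order divides 12. Divisors: 1, 2, 3, 4, 6, 12.
Subgroups by order — order 1: 1; order 2: 3; order 3: 4; order 4: 1; order 6: 0; order 12: 1.
Total: 1 + 3 + 4 + 1 + 0 + 1 = 10.

10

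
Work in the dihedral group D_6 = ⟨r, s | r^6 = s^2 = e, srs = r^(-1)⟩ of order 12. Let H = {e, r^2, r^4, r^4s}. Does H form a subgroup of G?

Closure fails: r^4 · r^4s = r^2s ∉ H. So H is not a subgroup.

No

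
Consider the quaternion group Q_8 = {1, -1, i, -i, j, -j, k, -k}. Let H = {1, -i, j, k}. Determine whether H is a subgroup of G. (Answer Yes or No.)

No

j ∈ H but its inverse -j ∉ H, so H is not a subgroup.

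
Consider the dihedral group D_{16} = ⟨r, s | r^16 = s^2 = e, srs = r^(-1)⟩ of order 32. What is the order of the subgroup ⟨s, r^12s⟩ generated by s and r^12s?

|⟨s⟩| = 2 and |⟨r^12s⟩| = 2, so |H| is a multiple of lcm(2, 2) = 2 and divides |G| = 32.
Closing under the operation: H = {e, r^4, r^8, r^12, s, r^4s, r^8s, r^12s}, so |H| = 8.

8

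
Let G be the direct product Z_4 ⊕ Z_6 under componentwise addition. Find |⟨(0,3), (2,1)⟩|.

|⟨(0,3)⟩| = 2 and |⟨(2,1)⟩| = 6, so |H| is a multiple of lcm(2, 6) = 6 and divides |G| = 24.
Closing under the operation: H = {(0,0), (0,1), (0,2), (0,3), (0,4), (0,5), (2,0), (2,1), (2,2), (2,3), (2,4), (2,5)}, so |H| = 12.

12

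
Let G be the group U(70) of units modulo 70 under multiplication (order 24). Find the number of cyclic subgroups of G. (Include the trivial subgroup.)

Group the elements of G by the cyclic subgroup they generate; each cyclic subgroup of order d accounts for φ(d) elements.
Cyclic subgroups by order — order 1: 1; order 2: 3; order 3: 1; order 4: 2; order 6: 3; order 12: 2.
Total: 12.

12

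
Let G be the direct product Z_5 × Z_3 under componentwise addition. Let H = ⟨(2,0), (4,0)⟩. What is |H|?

5

|⟨(2,0)⟩| = 5 and |⟨(4,0)⟩| = 5, so |H| is a multiple of lcm(5, 5) = 5 and divides |G| = 15.
Closing under the operation: H = {(0,0), (1,0), (2,0), (3,0), (4,0)}, so |H| = 5.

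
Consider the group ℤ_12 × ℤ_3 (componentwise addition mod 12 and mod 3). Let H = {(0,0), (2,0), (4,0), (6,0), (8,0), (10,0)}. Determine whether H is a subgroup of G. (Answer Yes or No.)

|H| = 6 divides |G| = 36, consistent with Lagrange.
H contains the identity, every element's inverse is in H, and H is closed under +: it is a subgroup.
In fact H = ⟨(10,0)⟩.

Yes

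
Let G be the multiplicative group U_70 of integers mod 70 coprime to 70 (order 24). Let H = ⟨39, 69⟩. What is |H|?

|⟨39⟩| = 6 and |⟨69⟩| = 2, so |H| is a multiple of lcm(6, 2) = 6 and divides |G| = 24.
Closing under the operation: H = {1, 9, 11, 19, 29, 31, 39, 41, 51, 59, 61, 69}, so |H| = 12.

12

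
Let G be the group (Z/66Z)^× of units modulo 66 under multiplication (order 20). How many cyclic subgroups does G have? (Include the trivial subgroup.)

8

A cyclic subgroup of order d is generated by each of its φ(d) elements of order d, so the cyclic subgroups of order d number (#elements of order d)/φ(d).
Cyclic subgroups by order — order 1: 1; order 2: 3; order 5: 1; order 10: 3.
Total: 8.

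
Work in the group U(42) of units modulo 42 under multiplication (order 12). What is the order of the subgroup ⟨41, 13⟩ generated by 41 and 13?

4

|⟨41⟩| = 2 and |⟨13⟩| = 2, so |H| is a multiple of lcm(2, 2) = 2 and divides |G| = 12.
Closing under the operation: H = {1, 13, 29, 41}, so |H| = 4.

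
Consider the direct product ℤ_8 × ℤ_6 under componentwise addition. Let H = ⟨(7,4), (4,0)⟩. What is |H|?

24

|⟨(7,4)⟩| = 24 and |⟨(4,0)⟩| = 2, so |H| is a multiple of lcm(24, 2) = 24 and divides |G| = 48.
Closing under the operation: H = {(0,0), (0,2), (0,4), (1,0), (1,2), (1,4), (2,0), (2,2), (2,4), (3,0), (3,2), (3,4), (4,0), (4,2), (4,4), (5,0), (5,2), (5,4), (6,0), (6,2), (6,4), (7,0), (7,2), (7,4)}, so |H| = 24.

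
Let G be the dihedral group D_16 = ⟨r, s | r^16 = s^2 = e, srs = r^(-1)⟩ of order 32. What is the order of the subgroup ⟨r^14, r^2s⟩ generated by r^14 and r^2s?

|⟨r^14⟩| = 8 and |⟨r^2s⟩| = 2, so |H| is a multiple of lcm(8, 2) = 8 and divides |G| = 32.
Closing under the operation: H = {e, r^2, r^4, r^6, r^8, r^10, r^12, r^14, s, r^2s, r^4s, r^6s, r^8s, r^10s, r^12s, r^14s}, so |H| = 16.

16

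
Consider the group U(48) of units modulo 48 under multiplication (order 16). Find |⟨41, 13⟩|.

8

|⟨41⟩| = 2 and |⟨13⟩| = 4, so |H| is a multiple of lcm(2, 4) = 4 and divides |G| = 16.
Closing under the operation: H = {1, 5, 13, 17, 25, 29, 37, 41}, so |H| = 8.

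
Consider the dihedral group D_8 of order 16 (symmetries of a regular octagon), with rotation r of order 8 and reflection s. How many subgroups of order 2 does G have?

9

|G| = 16 and 2 | 16, so subgroups of order 2 are possible by Lagrange.
The subgroups of order 2 are: {e, r^2s}; {e, r^3s}; {e, r^4}; {e, r^4s}; … (9 in all).
So G has 9 subgroups of order 2.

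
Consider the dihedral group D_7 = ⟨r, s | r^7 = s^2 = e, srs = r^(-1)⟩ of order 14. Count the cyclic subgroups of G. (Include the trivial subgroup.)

A cyclic subgroup of order d is generated by each of its φ(d) elements of order d, so the cyclic subgroups of order d number (#elements of order d)/φ(d).
Cyclic subgroups by order — order 1: 1; order 2: 7; order 7: 1.
Total: 9.

9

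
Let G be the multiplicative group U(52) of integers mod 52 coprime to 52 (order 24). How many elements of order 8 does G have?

0

No element of G has order 8 (even though 8 | 24).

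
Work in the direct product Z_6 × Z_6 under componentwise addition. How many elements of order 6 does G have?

24

An element (a,b) has order lcm(ord(a), ord(b)); count pairs with lcm equal to 6.
Enumerating gives 24 such elements.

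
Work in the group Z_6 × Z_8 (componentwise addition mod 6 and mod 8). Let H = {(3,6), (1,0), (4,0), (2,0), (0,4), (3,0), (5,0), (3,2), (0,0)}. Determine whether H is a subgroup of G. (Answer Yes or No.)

No

|H| = 9 does not divide |G| = 48, so by Lagrange H is not a subgroup.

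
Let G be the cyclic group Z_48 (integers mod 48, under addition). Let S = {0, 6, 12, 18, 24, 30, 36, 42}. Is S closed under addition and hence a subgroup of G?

|S| = 8 divides |G| = 48, consistent with Lagrange.
S contains the identity, every element's inverse is in S, and S is closed under +: it is a subgroup.
In fact S = ⟨6⟩.

Yes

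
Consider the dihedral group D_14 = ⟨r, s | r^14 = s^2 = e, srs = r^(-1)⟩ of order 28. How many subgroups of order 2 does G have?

15

|G| = 28 and 2 | 28, so subgroups of order 2 are possible by Lagrange.
The subgroups of order 2 are: {e, r^10s}; {e, r^11s}; {e, r^12s}; {e, r^13s}; … (15 in all).
So G has 15 subgroups of order 2.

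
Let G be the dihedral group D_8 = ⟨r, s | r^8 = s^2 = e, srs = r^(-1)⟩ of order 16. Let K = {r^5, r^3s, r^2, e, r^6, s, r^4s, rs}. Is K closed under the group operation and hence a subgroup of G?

r^5 ∈ K but its inverse r^3 ∉ K, so K is not a subgroup.

No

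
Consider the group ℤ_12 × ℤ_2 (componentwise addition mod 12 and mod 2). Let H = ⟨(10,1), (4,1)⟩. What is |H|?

|⟨(10,1)⟩| = 6 and |⟨(4,1)⟩| = 6, so |H| is a multiple of lcm(6, 6) = 6 and divides |G| = 24.
Closing under the operation: H = {(0,0), (0,1), (2,0), (2,1), (4,0), (4,1), (6,0), (6,1), (8,0), (8,1), (10,0), (10,1)}, so |H| = 12.

12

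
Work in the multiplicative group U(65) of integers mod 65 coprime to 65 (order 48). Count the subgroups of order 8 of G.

|G| = 48 and 8 | 48, so subgroups of order 8 are possible by Lagrange.
The subgroups of order 8 are: {1, 12, 14, 27, 38, 51, 53, 64}; {1, 8, 14, 18, 47, 51, 57, 64}; {1, 14, 21, 31, 34, 44, 51, 64}.
So G has 3 subgroups of order 8.

3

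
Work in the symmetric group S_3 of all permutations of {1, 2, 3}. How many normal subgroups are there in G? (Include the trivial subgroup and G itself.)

3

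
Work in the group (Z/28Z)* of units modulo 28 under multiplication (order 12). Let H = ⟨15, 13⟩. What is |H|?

4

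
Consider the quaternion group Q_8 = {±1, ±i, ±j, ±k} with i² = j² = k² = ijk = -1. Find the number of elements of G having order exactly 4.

The elements of order 4 are: i, -i, j, -j, k, -k.
That's 6.

6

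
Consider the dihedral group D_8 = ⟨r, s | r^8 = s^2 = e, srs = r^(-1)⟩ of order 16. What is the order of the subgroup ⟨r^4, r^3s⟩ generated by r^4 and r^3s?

4

|⟨r^4⟩| = 2 and |⟨r^3s⟩| = 2, so |H| is a multiple of lcm(2, 2) = 2 and divides |G| = 16.
Closing under the operation: H = {e, r^4, r^3s, r^7s}, so |H| = 4.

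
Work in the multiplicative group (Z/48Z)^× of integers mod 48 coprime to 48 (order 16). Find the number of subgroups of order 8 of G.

|G| = 16 and 8 | 16, so subgroups of order 8 are possible by Lagrange.
The subgroups of order 8 are: {1, 11, 13, 23, 25, 35, 37, 47}; {1, 11, 17, 19, 25, 35, 41, 43}; {1, 5, 7, 11, 25, 29, 31, 35}; {1, 5, 13, 17, 25, 29, 37, 41}; … (7 in all).
So G has 7 subgroups of order 8.

7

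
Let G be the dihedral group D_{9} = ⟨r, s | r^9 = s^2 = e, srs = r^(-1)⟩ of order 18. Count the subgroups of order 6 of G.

|G| = 18 and 6 | 18, so subgroups of order 6 are possible by Lagrange.
The subgroups of order 6 are: {e, r^3, r^6, r^2s, r^5s, r^8s}; {e, r^3, r^6, s, r^3s, r^6s}; {e, r^3, r^6, rs, r^4s, r^7s}.
So G has 3 subgroups of order 6.

3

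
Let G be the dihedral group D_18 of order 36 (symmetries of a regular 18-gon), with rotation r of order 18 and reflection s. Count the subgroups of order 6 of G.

7

|G| = 36 and 6 | 36, so subgroups of order 6 are possible by Lagrange.
The subgroups of order 6 are: {e, r^6, r^12, r^4s, r^10s, r^16s}; {e, r^6, r^12, r^5s, r^11s, r^17s}; {e, r^6, r^12, s, r^6s, r^12s}; {e, r^6, r^12, rs, r^7s, r^13s}; … (7 in all).
So G has 7 subgroups of order 6.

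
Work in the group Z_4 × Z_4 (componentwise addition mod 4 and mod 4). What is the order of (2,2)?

The order of (2,2) in Z_4 × Z_4 is lcm(ord(2) in Z_4, ord(2) in Z_4).
ord(2) = 2 and ord(2) = 2, so |⟨(2,2)⟩| = lcm(2, 2) = 2.

2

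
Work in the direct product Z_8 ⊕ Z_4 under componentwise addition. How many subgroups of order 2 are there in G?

3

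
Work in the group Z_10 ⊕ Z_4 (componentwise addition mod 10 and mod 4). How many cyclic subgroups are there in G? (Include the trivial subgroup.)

12

Each element a generates a cyclic subgroup ⟨a⟩; distinct elements may generate the same one (a cyclic group of order d has φ(d) generators).
Cyclic subgroups by order — order 1: 1; order 2: 3; order 4: 2; order 5: 1; order 10: 3; order 20: 2.
Total: 12.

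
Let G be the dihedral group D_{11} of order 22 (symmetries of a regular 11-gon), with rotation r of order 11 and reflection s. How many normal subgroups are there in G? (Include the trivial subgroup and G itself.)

3

G has 14 subgroups. Checking conjugation-invariance by order — order 1: 1/1 normal; order 2: 0/11 normal; order 11: 1/1 normal; order 22: 1/1 normal.
Total normal subgroups: 3.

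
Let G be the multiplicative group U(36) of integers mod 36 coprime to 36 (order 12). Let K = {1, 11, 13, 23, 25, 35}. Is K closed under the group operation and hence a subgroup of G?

|K| = 6 divides |G| = 12, consistent with Lagrange.
K contains the identity, every element's inverse is in K, and K is closed under ·: it is a subgroup.
In fact K = ⟨23⟩.

Yes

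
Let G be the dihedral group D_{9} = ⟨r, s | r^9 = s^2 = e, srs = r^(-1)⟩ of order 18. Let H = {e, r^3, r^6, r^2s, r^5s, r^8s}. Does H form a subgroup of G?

Yes

|H| = 6 divides |G| = 18, consistent with Lagrange.
H contains the identity, every element's inverse is in H, and H is closed under ·: it is a subgroup.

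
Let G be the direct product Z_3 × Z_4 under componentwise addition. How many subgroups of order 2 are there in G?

|G| = 12 and 2 | 12, so subgroups of order 2 are possible by Lagrange.
The subgroups of order 2 are: {(0,0), (0,2)}.
So G has 1 subgroup of order 2.

1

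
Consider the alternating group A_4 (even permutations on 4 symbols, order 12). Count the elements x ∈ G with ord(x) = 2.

The elements of order 2 are: (1 2)(3 4), (1 3)(2 4), (1 4)(2 3).
That's 3.

3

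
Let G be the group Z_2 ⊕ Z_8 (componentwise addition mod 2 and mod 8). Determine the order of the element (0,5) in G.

8

The order of (0,5) in Z_2 × Z_8 is lcm(ord(0) in Z_2, ord(5) in Z_8).
ord(0) = 1 and ord(5) = 8, so |⟨(0,5)⟩| = lcm(1, 8) = 8.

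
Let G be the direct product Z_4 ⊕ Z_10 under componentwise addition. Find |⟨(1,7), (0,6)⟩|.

20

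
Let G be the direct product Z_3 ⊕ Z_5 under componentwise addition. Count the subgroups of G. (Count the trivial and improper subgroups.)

|G| = 15, so by Lagrange every subgroup order divides 15. Divisors: 1, 3, 5, 15.
Subgroups by order — order 1: 1; order 3: 1; order 5: 1; order 15: 1.
Total: 1 + 1 + 1 + 1 = 4.

4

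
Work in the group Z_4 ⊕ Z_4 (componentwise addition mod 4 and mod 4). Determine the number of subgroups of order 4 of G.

|G| = 16 and 4 | 16, so subgroups of order 4 are possible by Lagrange.
The subgroups of order 4 are: {(0,0), (0,1), (0,2), (0,3)}; {(0,0), (0,2), (2,0), (2,2)}; {(0,0), (0,2), (2,1), (2,3)}; {(0,0), (1,0), (2,0), (3,0)}; … (7 in all).
So G has 7 subgroups of order 4.

7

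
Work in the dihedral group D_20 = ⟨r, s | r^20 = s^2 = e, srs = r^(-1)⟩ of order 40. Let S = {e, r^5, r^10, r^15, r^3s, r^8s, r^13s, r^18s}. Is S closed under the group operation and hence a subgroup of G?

Yes

|S| = 8 divides |G| = 40, consistent with Lagrange.
S contains the identity, every element's inverse is in S, and S is closed under ·: it is a subgroup.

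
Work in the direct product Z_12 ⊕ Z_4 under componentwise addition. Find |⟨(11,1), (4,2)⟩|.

|⟨(11,1)⟩| = 12 and |⟨(4,2)⟩| = 6, so |H| is a multiple of lcm(12, 6) = 12 and divides |G| = 48.
Closing under the operation: H = {(0,0), (0,2), (1,1), (1,3), (2,0), (2,2), (3,1), (3,3), (4,0), (4,2), (5,1), (5,3), (6,0), (6,2), (7,1), (7,3), (8,0), (8,2), (9,1), (9,3), (10,0), (10,2), (11,1), (11,3)}, so |H| = 24.

24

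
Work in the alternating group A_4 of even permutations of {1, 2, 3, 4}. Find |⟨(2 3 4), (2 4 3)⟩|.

|⟨(2 3 4)⟩| = 3 and |⟨(2 4 3)⟩| = 3, so |H| is a multiple of lcm(3, 3) = 3 and divides |G| = 12.
Closing under the operation: H = {e, (2 3 4), (2 4 3)}, so |H| = 3.

3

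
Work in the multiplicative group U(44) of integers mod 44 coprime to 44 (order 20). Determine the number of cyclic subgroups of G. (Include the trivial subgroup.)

8

Group the elements of G by the cyclic subgroup they generate; each cyclic subgroup of order d accounts for φ(d) elements.
Cyclic subgroups by order — order 1: 1; order 2: 3; order 5: 1; order 10: 3.
Total: 8.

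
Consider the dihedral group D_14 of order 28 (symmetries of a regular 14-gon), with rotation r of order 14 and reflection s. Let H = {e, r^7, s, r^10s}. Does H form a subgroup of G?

No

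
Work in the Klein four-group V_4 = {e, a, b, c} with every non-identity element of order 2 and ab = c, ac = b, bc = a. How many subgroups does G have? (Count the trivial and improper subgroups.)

|G| = 4, so by Lagrange every subgroup order divides 4. Divisors: 1, 2, 4.
Subgroups by order — order 1: 1; order 2: 3; order 4: 1.
Total: 1 + 3 + 1 = 5.

5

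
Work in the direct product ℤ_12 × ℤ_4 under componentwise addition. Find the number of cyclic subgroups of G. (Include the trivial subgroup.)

A cyclic subgroup of order d is generated by each of its φ(d) elements of order d, so the cyclic subgroups of order d number (#elements of order d)/φ(d).
Cyclic subgroups by order — order 1: 1; order 2: 3; order 3: 1; order 4: 6; order 6: 3; order 12: 6.
Total: 20.

20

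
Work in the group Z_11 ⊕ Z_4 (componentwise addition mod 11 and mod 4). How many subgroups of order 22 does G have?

|G| = 44 and 22 | 44, so subgroups of order 22 are possible by Lagrange.
The subgroups of order 22 are: {(0,0), (0,2), (1,0), (1,2), (2,0), (2,2), (3,0), (3,2), (4,0), (4,2), (5,0), (5,2), (6,0), (6,2), (7,0), (7,2), (8,0), (8,2), (9,0), (9,2), (10,0), (10,2)}.
So G has 1 subgroup of order 22.

1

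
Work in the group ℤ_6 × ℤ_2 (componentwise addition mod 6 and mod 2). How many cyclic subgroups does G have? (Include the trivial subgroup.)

Each element a generates a cyclic subgroup ⟨a⟩; distinct elements may generate the same one (a cyclic group of order d has φ(d) generators).
Cyclic subgroups by order — order 1: 1; order 2: 3; order 3: 1; order 6: 3.
Total: 8.

8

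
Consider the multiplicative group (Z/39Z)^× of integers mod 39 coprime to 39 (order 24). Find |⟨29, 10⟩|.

12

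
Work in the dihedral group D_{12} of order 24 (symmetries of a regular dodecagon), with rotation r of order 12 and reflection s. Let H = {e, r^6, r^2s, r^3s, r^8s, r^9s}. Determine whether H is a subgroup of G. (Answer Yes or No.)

No

Closure fails: r^2s · r^3s = r^11 ∉ H. So H is not a subgroup.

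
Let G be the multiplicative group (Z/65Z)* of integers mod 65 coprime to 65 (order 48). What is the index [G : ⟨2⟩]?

4

|⟨2⟩| = 12 and |G| = 48.
By Lagrange, [G : H] = |G|/|H| = 48/12 = 4.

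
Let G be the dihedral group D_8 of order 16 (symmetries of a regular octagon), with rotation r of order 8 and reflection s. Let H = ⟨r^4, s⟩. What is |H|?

4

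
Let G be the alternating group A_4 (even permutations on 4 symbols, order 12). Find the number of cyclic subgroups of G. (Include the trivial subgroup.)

8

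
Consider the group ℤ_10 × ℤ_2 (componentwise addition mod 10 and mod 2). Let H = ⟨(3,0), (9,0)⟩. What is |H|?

10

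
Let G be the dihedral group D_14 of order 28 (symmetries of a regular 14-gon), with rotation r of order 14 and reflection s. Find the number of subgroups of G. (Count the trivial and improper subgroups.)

|G| = 28, so by Lagrange every subgroup order divides 28. Divisors: 1, 2, 4, 7, 14, 28.
Subgroups by order — order 1: 1; order 2: 15; order 4: 7; order 7: 1; order 14: 3; order 28: 1.
Total: 1 + 15 + 7 + 1 + 3 + 1 = 28.

28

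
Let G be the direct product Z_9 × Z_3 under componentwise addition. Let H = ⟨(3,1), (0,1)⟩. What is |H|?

|⟨(3,1)⟩| = 3 and |⟨(0,1)⟩| = 3, so |H| is a multiple of lcm(3, 3) = 3 and divides |G| = 27.
Closing under the operation: H = {(0,0), (0,1), (0,2), (3,0), (3,1), (3,2), (6,0), (6,1), (6,2)}, so |H| = 9.

9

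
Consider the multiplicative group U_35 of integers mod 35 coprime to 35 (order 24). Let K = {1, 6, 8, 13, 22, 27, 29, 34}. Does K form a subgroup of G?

|K| = 8 divides |G| = 24, consistent with Lagrange.
K contains the identity, every element's inverse is in K, and K is closed under ·: it is a subgroup.

Yes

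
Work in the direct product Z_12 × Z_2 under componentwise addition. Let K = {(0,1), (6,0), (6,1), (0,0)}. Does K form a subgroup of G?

|K| = 4 divides |G| = 24, consistent with Lagrange.
K contains the identity, every element's inverse is in K, and K is closed under +: it is a subgroup.

Yes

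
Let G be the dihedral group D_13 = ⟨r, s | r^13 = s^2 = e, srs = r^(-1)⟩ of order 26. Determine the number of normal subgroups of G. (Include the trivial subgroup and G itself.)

G has 16 subgroups. Checking conjugation-invariance by order — order 1: 1/1 normal; order 2: 0/13 normal; order 13: 1/1 normal; order 26: 1/1 normal.
Total normal subgroups: 3.

3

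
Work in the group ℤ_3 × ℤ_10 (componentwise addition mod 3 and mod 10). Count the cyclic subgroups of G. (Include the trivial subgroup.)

8

A cyclic subgroup of order d is generated by each of its φ(d) elements of order d, so the cyclic subgroups of order d number (#elements of order d)/φ(d).
Cyclic subgroups by order — order 1: 1; order 2: 1; order 3: 1; order 5: 1; order 6: 1; order 10: 1; order 15: 1; order 30: 1.
Total: 8.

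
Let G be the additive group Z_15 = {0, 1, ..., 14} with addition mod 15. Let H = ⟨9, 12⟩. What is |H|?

5

|⟨9⟩| = 5 and |⟨12⟩| = 5, so |H| is a multiple of lcm(5, 5) = 5 and divides |G| = 15.
Closing under the operation: H = {0, 3, 6, 9, 12}, so |H| = 5.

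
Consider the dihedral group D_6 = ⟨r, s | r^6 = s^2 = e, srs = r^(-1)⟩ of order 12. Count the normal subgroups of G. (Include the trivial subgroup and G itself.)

7

G has 16 subgroups. Checking conjugation-invariance by order — order 1: 1/1 normal; order 2: 1/7 normal; order 3: 1/1 normal; order 4: 0/3 normal; order 6: 3/3 normal; order 12: 1/1 normal.
Total normal subgroups: 7.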